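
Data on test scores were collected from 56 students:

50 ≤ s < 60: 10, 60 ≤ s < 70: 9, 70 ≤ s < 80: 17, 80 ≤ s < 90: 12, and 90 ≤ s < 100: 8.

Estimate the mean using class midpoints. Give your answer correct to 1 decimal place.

74.8

Midpoints: 55, 65, 75, 85, 95
Σfm = 10×55 + 9×65 + 17×75 + 12×85 + 8×95 = 4190
n = Σf = 56
Mean = 4190 / 56 = 74.8214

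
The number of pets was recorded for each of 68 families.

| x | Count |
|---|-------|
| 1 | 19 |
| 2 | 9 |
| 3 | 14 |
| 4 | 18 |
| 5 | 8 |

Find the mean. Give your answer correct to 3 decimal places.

2.809

Values: 1, 2, 3, 4, 5
Σfx = 19×1 + 9×2 + 14×3 + 18×4 + 8×5 = 191
n = Σf = 68
Mean = 191 / 68 = 2.8088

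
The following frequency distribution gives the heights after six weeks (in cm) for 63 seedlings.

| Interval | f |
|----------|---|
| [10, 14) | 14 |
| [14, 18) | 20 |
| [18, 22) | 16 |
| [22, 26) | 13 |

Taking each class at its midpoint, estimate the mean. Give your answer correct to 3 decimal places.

17.778

Midpoints: 12, 16, 20, 24
Σfm = 14×12 + 20×16 + 16×20 + 13×24 = 1120
n = Σf = 63
Mean = 1120 / 63 = 17.7778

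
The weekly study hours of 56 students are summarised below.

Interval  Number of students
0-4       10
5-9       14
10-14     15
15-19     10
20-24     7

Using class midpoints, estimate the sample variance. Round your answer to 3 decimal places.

41.006

Midpoints: 2, 7, 12, 17, 22
n = 56, Σfm = 622, mean = 11.1071
Σfm² = 9164
Σf(m − x̄)² = Σfm² − (Σfm)²/n = 9164 − 622²/56 = 2255.3571
Sample variance = 2255.3571 / 55 = 41.0065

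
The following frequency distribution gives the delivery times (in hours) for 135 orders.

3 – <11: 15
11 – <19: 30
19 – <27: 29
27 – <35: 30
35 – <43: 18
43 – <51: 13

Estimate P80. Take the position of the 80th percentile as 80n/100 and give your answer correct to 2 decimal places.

36.78

Cumulative frequencies: 15, 45, 74, 104, 122, 135
n = 135; position = 80n/100 = 108.
This falls in the class 35 – <43: L = 35, F = 104, f = 18, h = 8.
80th percentile ≈ 35 + ((108 − 104) / 18) × 8 = 36.7778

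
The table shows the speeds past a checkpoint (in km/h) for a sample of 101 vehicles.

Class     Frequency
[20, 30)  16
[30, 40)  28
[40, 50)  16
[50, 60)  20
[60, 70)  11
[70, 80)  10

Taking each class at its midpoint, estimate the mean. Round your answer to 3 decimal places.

46.188

Midpoints: 25, 35, 45, 55, 65, 75
Σfm = 16×25 + 28×35 + 16×45 + 20×55 + 11×65 + 10×75 = 4665
n = Σf = 101
Mean = 4665 / 101 = 46.1881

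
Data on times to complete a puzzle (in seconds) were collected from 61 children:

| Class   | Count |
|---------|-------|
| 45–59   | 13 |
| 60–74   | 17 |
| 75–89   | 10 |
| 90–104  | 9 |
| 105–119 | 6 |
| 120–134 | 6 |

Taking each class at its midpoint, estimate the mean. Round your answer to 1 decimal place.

Midpoints: 52, 67, 82, 97, 112, 127
Σfm = 13×52 + 17×67 + 10×82 + 9×97 + 6×112 + 6×127 = 4942
n = Σf = 61
Mean = 4942 / 61 = 81.0164

81.0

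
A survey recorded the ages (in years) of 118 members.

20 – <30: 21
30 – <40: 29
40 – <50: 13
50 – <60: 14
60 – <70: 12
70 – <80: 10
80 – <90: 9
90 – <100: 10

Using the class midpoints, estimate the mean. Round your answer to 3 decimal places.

Midpoints: 25, 35, 45, 55, 65, 75, 85, 95
Σfm = 21×25 + 29×35 + 13×45 + 14×55 + 12×65 + 10×75 + 9×85 + 10×95 = 6140
n = Σf = 118
Mean = 6140 / 118 = 52.0339

52.034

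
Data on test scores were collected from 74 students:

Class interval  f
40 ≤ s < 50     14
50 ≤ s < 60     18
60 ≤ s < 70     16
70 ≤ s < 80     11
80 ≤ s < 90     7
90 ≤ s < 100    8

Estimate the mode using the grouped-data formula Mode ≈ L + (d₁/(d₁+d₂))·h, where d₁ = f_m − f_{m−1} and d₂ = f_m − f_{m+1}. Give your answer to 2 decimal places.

Modal class: 50 ≤ s < 60 (highest frequency 18).
d₁ = 18 − 14 = 4, d₂ = 18 − 16 = 2
Mode ≈ 50 + (4/(4+2)) × 10 = 50 + 6.6667 = 56.6667

56.67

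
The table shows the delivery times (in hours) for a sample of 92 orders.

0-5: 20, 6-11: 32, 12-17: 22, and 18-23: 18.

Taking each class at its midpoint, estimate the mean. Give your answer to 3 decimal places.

Midpoints: 2.5, 8.5, 14.5, 20.5
Σfm = 20×2.5 + 32×8.5 + 22×14.5 + 18×20.5 = 1010
n = Σf = 92
Mean = 1010 / 92 = 10.9783

10.978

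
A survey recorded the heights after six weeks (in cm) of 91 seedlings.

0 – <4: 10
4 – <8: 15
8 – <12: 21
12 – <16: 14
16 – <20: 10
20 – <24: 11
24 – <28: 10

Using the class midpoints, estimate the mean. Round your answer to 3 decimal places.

13.165

Midpoints: 2, 6, 10, 14, 18, 22, 26
Σfm = 10×2 + 15×6 + 21×10 + 14×14 + 10×18 + 11×22 + 10×26 = 1198
n = Σf = 91
Mean = 1198 / 91 = 13.1648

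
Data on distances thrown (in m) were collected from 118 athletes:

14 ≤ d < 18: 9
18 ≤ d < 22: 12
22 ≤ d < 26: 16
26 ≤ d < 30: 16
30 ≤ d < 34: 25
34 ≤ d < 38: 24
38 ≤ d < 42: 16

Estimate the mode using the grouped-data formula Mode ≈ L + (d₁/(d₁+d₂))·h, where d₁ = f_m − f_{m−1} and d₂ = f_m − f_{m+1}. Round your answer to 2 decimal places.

Modal class: 30 ≤ d < 34 (highest frequency 25).
d₁ = 25 − 16 = 9, d₂ = 25 − 24 = 1
Mode ≈ 30 + (9/(9+1)) × 4 = 30 + 3.6000 = 33.6000

33.60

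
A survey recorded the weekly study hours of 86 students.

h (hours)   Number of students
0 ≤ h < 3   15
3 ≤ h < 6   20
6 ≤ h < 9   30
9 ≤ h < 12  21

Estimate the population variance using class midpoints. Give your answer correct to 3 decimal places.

9.546

Midpoints: 1.5, 4.5, 7.5, 10.5
n = 86, Σfm = 558, mean = 6.4884
Σfm² = 4441.5
Σf(m − x̄)² = Σfm² − (Σfm)²/n = 4441.5 − 558²/86 = 820.9884
Population variance = 820.9884 / 86 = 9.5464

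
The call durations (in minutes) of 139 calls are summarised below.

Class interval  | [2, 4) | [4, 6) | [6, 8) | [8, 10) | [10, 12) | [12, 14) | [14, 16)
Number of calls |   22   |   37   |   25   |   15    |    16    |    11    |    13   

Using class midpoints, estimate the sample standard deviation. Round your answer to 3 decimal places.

3.777

Midpoints: 3, 5, 7, 9, 11, 13, 15
n = 139, Σfm = 1075, mean = 7.7338
Σfm² = 10283
Σf(m − x̄)² = Σfm² − (Σfm)²/n = 10283 − 1075²/139 = 1969.1511
Sample variance = 1969.1511 / 138 = 14.2692
Standard deviation = √14.2692 = 3.7775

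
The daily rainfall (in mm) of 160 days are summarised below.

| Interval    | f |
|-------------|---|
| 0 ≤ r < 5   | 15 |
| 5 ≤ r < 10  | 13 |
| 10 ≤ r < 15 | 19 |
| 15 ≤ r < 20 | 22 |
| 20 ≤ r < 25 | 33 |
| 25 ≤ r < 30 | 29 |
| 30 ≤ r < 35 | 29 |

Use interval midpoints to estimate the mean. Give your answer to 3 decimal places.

20.250

Midpoints: 2.5, 7.5, 12.5, 17.5, 22.5, 27.5, 32.5
Σfm = 15×2.5 + 13×7.5 + 19×12.5 + 22×17.5 + 33×22.5 + 29×27.5 + 29×32.5 = 3240
n = Σf = 160
Mean = 3240 / 160 = 20.2500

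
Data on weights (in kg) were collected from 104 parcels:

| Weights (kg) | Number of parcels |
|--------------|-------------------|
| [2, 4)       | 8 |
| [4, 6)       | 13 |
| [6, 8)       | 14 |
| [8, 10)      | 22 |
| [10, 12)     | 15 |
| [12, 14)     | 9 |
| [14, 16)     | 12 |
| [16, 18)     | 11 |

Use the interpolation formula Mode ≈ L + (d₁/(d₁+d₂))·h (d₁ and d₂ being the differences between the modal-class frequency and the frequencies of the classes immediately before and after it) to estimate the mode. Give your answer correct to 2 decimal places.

Modal class: [8, 10) (highest frequency 22).
d₁ = 22 − 14 = 8, d₂ = 22 − 15 = 7
Mode ≈ 8 + (8/(8+7)) × 2 = 8 + 1.0667 = 9.0667

9.07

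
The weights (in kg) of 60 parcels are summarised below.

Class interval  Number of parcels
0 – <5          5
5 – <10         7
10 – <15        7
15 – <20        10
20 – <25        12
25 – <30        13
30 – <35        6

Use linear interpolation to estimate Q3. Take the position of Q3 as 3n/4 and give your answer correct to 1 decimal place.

26.5

Cumulative frequencies: 5, 12, 19, 29, 41, 54, 60
n = 60; position = 3n/4 = 45.
This falls in the class 25 – <30: L = 25, F = 41, f = 13, h = 5.
Upper quartile ≈ 25 + ((45 − 41) / 13) × 5 = 26.5385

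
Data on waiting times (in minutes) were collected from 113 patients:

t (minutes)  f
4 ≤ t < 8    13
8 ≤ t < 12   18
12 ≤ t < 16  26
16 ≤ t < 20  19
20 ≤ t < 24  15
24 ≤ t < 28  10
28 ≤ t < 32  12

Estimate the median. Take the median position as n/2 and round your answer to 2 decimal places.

15.92

Cumulative frequencies: 13, 31, 57, 76, 91, 101, 113
n = 113; position = n/2 = 56.5.
This falls in the class 12 ≤ t < 16: L = 12, F = 31, f = 26, h = 4.
Median ≈ 12 + ((56.5 − 31) / 26) × 4 = 15.9231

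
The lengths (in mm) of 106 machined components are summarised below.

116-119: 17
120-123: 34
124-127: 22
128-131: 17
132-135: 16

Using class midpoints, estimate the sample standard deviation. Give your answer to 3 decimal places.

Midpoints: 117.5, 121.5, 125.5, 129.5, 133.5
n = 106, Σfm = 13227, mean = 124.7830
Σfm² = 1653378.5
Σf(m − x̄)² = Σfm² − (Σfm)²/n = 1653378.5 − 13227²/106 = 2873.5094
Sample variance = 2873.5094 / 105 = 27.3668
Standard deviation = √27.3668 = 5.2313

5.231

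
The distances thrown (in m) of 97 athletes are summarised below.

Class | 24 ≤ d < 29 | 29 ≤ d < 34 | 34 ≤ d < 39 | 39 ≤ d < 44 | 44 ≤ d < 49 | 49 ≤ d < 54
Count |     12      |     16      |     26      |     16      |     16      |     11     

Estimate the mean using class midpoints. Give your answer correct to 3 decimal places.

Midpoints: 26.5, 31.5, 36.5, 41.5, 46.5, 51.5
Σfm = 12×26.5 + 16×31.5 + 26×36.5 + 16×41.5 + 16×46.5 + 11×51.5 = 3745.5
n = Σf = 97
Mean = 3745.5 / 97 = 38.6134

38.613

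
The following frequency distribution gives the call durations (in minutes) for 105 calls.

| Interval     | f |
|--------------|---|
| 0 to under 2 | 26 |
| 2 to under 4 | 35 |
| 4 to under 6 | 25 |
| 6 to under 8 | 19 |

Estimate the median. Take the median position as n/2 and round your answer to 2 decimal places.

3.51

Cumulative frequencies: 26, 61, 86, 105
n = 105; position = n/2 = 52.5.
This falls in the class 2 to under 4: L = 2, F = 26, f = 35, h = 2.
Median ≈ 2 + ((52.5 − 26) / 35) × 2 = 3.5143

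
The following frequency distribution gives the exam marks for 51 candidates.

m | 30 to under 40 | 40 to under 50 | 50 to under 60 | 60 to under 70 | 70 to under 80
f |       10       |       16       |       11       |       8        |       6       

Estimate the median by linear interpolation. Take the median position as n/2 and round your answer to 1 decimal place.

Cumulative frequencies: 10, 26, 37, 45, 51
n = 51; position = n/2 = 25.5.
This falls in the class 40 to under 50: L = 40, F = 10, f = 16, h = 10.
Median ≈ 40 + ((25.5 − 10) / 16) × 10 = 49.6875

49.7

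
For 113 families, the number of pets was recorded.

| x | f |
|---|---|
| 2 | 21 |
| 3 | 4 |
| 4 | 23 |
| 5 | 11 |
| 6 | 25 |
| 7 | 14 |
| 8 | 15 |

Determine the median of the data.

Cumulative frequencies: 21, 25, 48, 59, 84, 98, 113
n = 113, so the median is the value in position (n+1)/2 = 57.
Position 57 falls at value 5.

5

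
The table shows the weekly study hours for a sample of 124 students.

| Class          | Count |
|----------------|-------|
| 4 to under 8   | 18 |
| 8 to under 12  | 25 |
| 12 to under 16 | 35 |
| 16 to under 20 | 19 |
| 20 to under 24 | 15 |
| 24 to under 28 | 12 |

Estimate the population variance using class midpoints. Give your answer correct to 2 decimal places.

36.05

Midpoints: 6, 10, 14, 18, 22, 26
n = 124, Σfm = 1832, mean = 14.7742
Σfm² = 31536
Σf(m − x̄)² = Σfm² − (Σfm)²/n = 31536 − 1832²/124 = 4469.6774
Population variance = 4469.6774 / 124 = 36.0458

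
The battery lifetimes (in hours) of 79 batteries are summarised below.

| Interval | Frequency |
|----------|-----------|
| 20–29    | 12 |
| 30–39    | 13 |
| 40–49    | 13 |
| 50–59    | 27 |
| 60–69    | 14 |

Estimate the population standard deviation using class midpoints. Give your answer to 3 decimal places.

13.307

Midpoints: 24.5, 34.5, 44.5, 54.5, 64.5
n = 79, Σfm = 3695.5, mean = 46.7785
Σfm² = 186859.75
Σf(m − x̄)² = Σfm² − (Σfm)²/n = 186859.75 − 3695.5²/79 = 13989.8734
Population variance = 13989.8734 / 79 = 177.0870
Standard deviation = √177.0870 = 13.3074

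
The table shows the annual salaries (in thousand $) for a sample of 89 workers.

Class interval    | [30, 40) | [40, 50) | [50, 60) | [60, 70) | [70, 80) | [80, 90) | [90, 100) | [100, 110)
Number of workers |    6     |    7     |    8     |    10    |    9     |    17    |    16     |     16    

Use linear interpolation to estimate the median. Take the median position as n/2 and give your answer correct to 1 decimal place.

Cumulative frequencies: 6, 13, 21, 31, 40, 57, 73, 89
n = 89; position = n/2 = 44.5.
This falls in the class [80, 90): L = 80, F = 40, f = 17, h = 10.
Median ≈ 80 + ((44.5 − 40) / 17) × 10 = 82.6471

82.6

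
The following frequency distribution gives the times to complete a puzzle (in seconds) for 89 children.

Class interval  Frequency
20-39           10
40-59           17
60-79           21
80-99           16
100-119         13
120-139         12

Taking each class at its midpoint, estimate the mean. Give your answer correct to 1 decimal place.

Midpoints: 29.5, 49.5, 69.5, 89.5, 109.5, 129.5
Σfm = 10×29.5 + 17×49.5 + 21×69.5 + 16×89.5 + 13×109.5 + 12×129.5 = 7005.5
n = Σf = 89
Mean = 7005.5 / 89 = 78.7135

78.7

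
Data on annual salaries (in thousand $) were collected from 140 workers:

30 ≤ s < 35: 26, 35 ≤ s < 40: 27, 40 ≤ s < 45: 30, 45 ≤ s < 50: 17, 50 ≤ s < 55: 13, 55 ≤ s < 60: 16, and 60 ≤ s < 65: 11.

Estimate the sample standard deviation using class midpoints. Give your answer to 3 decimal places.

Midpoints: 32.5, 37.5, 42.5, 47.5, 52.5, 57.5, 62.5
n = 140, Σfm = 6230, mean = 44.5000
Σfm² = 289675
Σf(m − x̄)² = Σfm² − (Σfm)²/n = 289675 − 6230²/140 = 12440.0000
Sample variance = 12440.0000 / 139 = 89.4964
Standard deviation = √89.4964 = 9.4603

9.460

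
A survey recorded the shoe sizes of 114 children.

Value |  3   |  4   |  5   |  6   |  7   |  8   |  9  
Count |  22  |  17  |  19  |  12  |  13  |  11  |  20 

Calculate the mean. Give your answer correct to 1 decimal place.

Values: 3, 4, 5, 6, 7, 8, 9
Σfx = 22×3 + 17×4 + 19×5 + 12×6 + 13×7 + 11×8 + 20×9 = 660
n = Σf = 114
Mean = 660 / 114 = 5.7895

5.8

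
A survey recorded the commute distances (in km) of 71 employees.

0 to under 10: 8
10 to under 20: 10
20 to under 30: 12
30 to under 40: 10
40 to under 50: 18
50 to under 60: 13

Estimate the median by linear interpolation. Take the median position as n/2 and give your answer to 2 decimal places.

Cumulative frequencies: 8, 18, 30, 40, 58, 71
n = 71; position = n/2 = 35.5.
This falls in the class 30 to under 40: L = 30, F = 30, f = 10, h = 10.
Median ≈ 30 + ((35.5 − 30) / 10) × 10 = 35.5000

35.50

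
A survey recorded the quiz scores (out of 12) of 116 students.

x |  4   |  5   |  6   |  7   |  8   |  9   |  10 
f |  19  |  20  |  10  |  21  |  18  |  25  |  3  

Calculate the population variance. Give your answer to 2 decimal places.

Values: 4, 5, 6, 7, 8, 9, 10
n = 116, Σfx = 782, mean = 6.7414
Σfx² = 5670
Σf(x − x̄)² = Σfx² − (Σfx)²/n = 5670 − 782²/116 = 398.2414
Population variance = 398.2414 / 116 = 3.4331

3.43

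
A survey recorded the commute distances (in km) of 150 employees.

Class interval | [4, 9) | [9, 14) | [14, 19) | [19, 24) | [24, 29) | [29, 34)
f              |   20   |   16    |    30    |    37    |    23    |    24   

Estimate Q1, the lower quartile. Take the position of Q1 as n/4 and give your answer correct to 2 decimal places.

Cumulative frequencies: 20, 36, 66, 103, 126, 150
n = 150; position = n/4 = 37.5.
This falls in the class [14, 19): L = 14, F = 36, f = 30, h = 5.
Lower quartile ≈ 14 + ((37.5 − 36) / 30) × 5 = 14.2500

14.25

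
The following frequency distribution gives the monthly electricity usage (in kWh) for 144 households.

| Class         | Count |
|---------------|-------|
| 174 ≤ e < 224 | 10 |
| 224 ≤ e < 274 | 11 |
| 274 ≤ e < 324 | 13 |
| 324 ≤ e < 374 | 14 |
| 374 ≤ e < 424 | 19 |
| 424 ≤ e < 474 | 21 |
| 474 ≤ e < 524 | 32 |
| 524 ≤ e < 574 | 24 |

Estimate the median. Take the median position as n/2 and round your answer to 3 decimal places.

Cumulative frequencies: 10, 21, 34, 48, 67, 88, 120, 144
n = 144; position = n/2 = 72.
This falls in the class 424 ≤ e < 474: L = 424, F = 67, f = 21, h = 50.
Median ≈ 424 + ((72 − 67) / 21) × 50 = 435.9048

435.905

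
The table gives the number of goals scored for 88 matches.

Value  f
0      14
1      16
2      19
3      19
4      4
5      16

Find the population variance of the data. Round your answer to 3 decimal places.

Values: 0, 1, 2, 3, 4, 5
n = 88, Σfx = 207, mean = 2.3523
Σfx² = 727
Σf(x − x̄)² = Σfx² − (Σfx)²/n = 727 − 207²/88 = 240.0795
Population variance = 240.0795 / 88 = 2.7282

2.728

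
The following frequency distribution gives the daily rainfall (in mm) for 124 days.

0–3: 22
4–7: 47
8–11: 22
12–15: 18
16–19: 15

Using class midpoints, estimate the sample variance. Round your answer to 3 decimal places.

Midpoints: 1.5, 5.5, 9.5, 13.5, 17.5
n = 124, Σfm = 1006, mean = 8.1129
Σfm² = 11331
Σf(m − x̄)² = Σfm² − (Σfm)²/n = 11331 − 1006²/124 = 3169.4194
Sample variance = 3169.4194 / 123 = 25.7676

25.768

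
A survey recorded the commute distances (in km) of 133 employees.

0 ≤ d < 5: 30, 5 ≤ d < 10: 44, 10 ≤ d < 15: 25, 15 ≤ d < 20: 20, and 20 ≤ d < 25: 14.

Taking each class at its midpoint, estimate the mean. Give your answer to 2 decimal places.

10.39

Midpoints: 2.5, 7.5, 12.5, 17.5, 22.5
Σfm = 30×2.5 + 44×7.5 + 25×12.5 + 20×17.5 + 14×22.5 = 1382.5
n = Σf = 133
Mean = 1382.5 / 133 = 10.3947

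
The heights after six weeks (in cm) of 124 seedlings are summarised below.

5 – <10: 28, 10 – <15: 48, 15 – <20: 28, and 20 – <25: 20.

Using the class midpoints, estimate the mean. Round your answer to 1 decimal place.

Midpoints: 7.5, 12.5, 17.5, 22.5
Σfm = 28×7.5 + 48×12.5 + 28×17.5 + 20×22.5 = 1750
n = Σf = 124
Mean = 1750 / 124 = 14.1129

14.1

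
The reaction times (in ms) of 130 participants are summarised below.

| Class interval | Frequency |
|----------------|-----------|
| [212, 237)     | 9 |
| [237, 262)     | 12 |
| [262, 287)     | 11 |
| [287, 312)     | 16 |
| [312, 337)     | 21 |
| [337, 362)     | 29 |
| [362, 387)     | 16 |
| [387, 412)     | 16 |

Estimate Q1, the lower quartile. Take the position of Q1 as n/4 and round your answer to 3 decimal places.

287.781

Cumulative frequencies: 9, 21, 32, 48, 69, 98, 114, 130
n = 130; position = n/4 = 32.5.
This falls in the class [287, 312): L = 287, F = 32, f = 16, h = 25.
Lower quartile ≈ 287 + ((32.5 − 32) / 16) × 25 = 287.7812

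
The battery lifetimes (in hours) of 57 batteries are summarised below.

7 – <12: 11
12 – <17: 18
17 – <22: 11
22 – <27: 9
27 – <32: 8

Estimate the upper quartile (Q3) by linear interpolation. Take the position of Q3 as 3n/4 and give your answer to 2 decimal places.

Cumulative frequencies: 11, 29, 40, 49, 57
n = 57; position = 3n/4 = 42.75.
This falls in the class 22 – <27: L = 22, F = 40, f = 9, h = 5.
Upper quartile ≈ 22 + ((42.75 − 40) / 9) × 5 = 23.5278

23.53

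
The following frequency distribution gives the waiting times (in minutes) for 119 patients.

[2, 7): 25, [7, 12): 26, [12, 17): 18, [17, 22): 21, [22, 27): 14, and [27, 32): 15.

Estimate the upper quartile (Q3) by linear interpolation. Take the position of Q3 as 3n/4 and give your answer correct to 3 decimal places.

Cumulative frequencies: 25, 51, 69, 90, 104, 119
n = 119; position = 3n/4 = 89.25.
This falls in the class [17, 22): L = 17, F = 69, f = 21, h = 5.
Upper quartile ≈ 17 + ((89.25 − 69) / 21) × 5 = 21.8214

21.821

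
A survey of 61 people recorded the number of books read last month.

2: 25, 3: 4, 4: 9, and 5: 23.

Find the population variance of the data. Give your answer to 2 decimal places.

Values: 2, 3, 4, 5
n = 61, Σfx = 213, mean = 3.4918
Σfx² = 855
Σf(x − x̄)² = Σfx² − (Σfx)²/n = 855 − 213²/61 = 111.2459
Population variance = 111.2459 / 61 = 1.8237

1.82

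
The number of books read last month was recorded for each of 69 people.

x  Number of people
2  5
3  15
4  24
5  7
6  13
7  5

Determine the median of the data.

Cumulative frequencies: 5, 20, 44, 51, 64, 69
n = 69, so the median is the value in position (n+1)/2 = 35.
Position 35 falls at value 4.

4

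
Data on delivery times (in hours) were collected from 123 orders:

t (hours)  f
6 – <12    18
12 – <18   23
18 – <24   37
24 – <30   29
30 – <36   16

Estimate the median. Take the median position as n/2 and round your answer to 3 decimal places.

21.324

Cumulative frequencies: 18, 41, 78, 107, 123
n = 123; position = n/2 = 61.5.
This falls in the class 18 – <24: L = 18, F = 41, f = 37, h = 6.
Median ≈ 18 + ((61.5 − 41) / 37) × 6 = 21.3243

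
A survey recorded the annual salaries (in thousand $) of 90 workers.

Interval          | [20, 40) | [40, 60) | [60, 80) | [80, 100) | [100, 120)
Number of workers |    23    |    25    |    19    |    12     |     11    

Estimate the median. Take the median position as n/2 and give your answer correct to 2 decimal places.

57.60

Cumulative frequencies: 23, 48, 67, 79, 90
n = 90; position = n/2 = 45.
This falls in the class [40, 60): L = 40, F = 23, f = 25, h = 20.
Median ≈ 40 + ((45 − 23) / 25) × 20 = 57.6000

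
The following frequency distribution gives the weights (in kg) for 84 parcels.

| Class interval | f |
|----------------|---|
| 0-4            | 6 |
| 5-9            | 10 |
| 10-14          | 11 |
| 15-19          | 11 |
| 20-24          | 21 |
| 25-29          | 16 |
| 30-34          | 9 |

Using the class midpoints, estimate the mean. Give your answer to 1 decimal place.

18.8

Midpoints: 2, 7, 12, 17, 22, 27, 32
Σfm = 6×2 + 10×7 + 11×12 + 11×17 + 21×22 + 16×27 + 9×32 = 1583
n = Σf = 84
Mean = 1583 / 84 = 18.8452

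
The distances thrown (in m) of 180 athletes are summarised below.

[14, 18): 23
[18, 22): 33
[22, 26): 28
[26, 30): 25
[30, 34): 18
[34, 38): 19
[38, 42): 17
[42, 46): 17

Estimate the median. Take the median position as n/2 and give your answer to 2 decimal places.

26.96

Cumulative frequencies: 23, 56, 84, 109, 127, 146, 163, 180
n = 180; position = n/2 = 90.
This falls in the class [26, 30): L = 26, F = 84, f = 25, h = 4.
Median ≈ 26 + ((90 − 84) / 25) × 4 = 26.9600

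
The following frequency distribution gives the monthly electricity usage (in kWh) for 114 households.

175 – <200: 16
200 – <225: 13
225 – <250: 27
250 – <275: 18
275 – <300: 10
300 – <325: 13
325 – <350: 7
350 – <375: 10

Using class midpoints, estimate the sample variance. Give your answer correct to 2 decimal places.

2808.96

Midpoints: 187.5, 212.5, 237.5, 262.5, 287.5, 312.5, 337.5, 362.5
n = 114, Σfm = 29825, mean = 261.6228
Σfm² = 8120312.5
Σf(m − x̄)² = Σfm² − (Σfm)²/n = 8120312.5 − 29825²/114 = 317412.2807
Sample variance = 317412.2807 / 113 = 2808.9582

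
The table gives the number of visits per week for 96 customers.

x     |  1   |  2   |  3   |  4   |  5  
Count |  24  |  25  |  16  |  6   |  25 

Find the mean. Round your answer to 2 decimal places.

2.82

Values: 1, 2, 3, 4, 5
Σfx = 24×1 + 25×2 + 16×3 + 6×4 + 25×5 = 271
n = Σf = 96
Mean = 271 / 96 = 2.8229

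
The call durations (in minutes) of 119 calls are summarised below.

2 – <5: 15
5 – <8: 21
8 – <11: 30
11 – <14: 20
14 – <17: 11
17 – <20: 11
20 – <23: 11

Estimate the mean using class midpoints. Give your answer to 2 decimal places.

11.21

Midpoints: 3.5, 6.5, 9.5, 12.5, 15.5, 18.5, 21.5
Σfm = 15×3.5 + 21×6.5 + 30×9.5 + 20×12.5 + 11×15.5 + 11×18.5 + 11×21.5 = 1334.5
n = Σf = 119
Mean = 1334.5 / 119 = 11.2143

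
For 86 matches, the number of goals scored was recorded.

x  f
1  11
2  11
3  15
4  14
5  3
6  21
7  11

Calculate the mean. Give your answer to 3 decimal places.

Values: 1, 2, 3, 4, 5, 6, 7
Σfx = 11×1 + 11×2 + 15×3 + 14×4 + 3×5 + 21×6 + 11×7 = 352
n = Σf = 86
Mean = 352 / 86 = 4.0930

4.093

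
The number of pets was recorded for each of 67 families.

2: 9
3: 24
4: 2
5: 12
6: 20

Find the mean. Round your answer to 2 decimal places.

4.15

Values: 2, 3, 4, 5, 6
Σfx = 9×2 + 24×3 + 2×4 + 12×5 + 20×6 = 278
n = Σf = 67
Mean = 278 / 67 = 4.1493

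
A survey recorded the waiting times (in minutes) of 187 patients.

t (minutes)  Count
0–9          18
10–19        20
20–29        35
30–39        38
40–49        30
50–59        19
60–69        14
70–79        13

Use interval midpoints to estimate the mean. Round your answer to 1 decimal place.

36.3

Midpoints: 4.5, 14.5, 24.5, 34.5, 44.5, 54.5, 64.5, 74.5
Σfm = 18×4.5 + 20×14.5 + 35×24.5 + 38×34.5 + 30×44.5 + 19×54.5 + 14×64.5 + 13×74.5 = 6781.5
n = Σf = 187
Mean = 6781.5 / 187 = 36.2647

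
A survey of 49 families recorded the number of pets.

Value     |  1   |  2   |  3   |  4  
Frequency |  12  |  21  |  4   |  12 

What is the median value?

Cumulative frequencies: 12, 33, 37, 49
n = 49, so the median is the value in position (n+1)/2 = 25.
Position 25 falls at value 2.

2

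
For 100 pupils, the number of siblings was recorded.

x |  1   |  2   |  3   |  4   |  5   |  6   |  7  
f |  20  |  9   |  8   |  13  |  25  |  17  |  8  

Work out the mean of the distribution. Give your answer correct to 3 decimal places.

Values: 1, 2, 3, 4, 5, 6, 7
Σfx = 20×1 + 9×2 + 8×3 + 13×4 + 25×5 + 17×6 + 8×7 = 397
n = Σf = 100
Mean = 397 / 100 = 3.9700

3.970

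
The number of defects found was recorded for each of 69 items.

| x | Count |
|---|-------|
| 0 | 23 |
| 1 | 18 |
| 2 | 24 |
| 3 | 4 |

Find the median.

Cumulative frequencies: 23, 41, 65, 69
n = 69, so the median is the value in position (n+1)/2 = 35.
Position 35 falls at value 1.

1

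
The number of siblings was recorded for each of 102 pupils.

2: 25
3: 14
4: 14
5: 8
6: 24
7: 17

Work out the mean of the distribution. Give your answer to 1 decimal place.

4.4

Values: 2, 3, 4, 5, 6, 7
Σfx = 25×2 + 14×3 + 14×4 + 8×5 + 24×6 + 17×7 = 451
n = Σf = 102
Mean = 451 / 102 = 4.4216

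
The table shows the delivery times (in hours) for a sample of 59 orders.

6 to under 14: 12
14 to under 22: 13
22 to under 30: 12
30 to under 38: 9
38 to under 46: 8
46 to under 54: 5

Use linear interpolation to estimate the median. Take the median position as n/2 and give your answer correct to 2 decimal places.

25.00

Cumulative frequencies: 12, 25, 37, 46, 54, 59
n = 59; position = n/2 = 29.5.
This falls in the class 22 to under 30: L = 22, F = 25, f = 12, h = 8.
Median ≈ 22 + ((29.5 − 25) / 12) × 8 = 25.0000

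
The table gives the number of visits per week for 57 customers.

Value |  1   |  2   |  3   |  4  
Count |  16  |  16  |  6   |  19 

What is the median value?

Cumulative frequencies: 16, 32, 38, 57
n = 57, so the median is the value in position (n+1)/2 = 29.
Position 29 falls at value 2.

2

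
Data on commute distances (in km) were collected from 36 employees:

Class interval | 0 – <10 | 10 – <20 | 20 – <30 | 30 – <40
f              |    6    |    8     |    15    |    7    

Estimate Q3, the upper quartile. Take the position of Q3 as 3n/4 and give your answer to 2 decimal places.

Cumulative frequencies: 6, 14, 29, 36
n = 36; position = 3n/4 = 27.
This falls in the class 20 – <30: L = 20, F = 14, f = 15, h = 10.
Upper quartile ≈ 20 + ((27 − 14) / 15) × 10 = 28.6667

28.67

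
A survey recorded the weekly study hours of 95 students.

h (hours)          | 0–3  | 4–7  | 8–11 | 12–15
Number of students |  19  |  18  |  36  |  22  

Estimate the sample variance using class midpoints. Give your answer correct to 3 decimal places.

Midpoints: 1.5, 5.5, 9.5, 13.5
n = 95, Σfm = 766.5, mean = 8.0684
Σfm² = 7845.75
Σf(m − x̄)² = Σfm² − (Σfm)²/n = 7845.75 − 766.5²/95 = 1661.3053
Sample variance = 1661.3053 / 94 = 17.6735

17.673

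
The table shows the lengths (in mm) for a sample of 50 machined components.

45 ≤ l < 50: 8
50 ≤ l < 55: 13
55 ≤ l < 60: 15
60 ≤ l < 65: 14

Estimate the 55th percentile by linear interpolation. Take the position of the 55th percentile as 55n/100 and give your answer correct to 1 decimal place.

Cumulative frequencies: 8, 21, 36, 50
n = 50; position = 55n/100 = 27.5.
This falls in the class 55 ≤ l < 60: L = 55, F = 21, f = 15, h = 5.
55th percentile ≈ 55 + ((27.5 − 21) / 15) × 5 = 57.1667

57.2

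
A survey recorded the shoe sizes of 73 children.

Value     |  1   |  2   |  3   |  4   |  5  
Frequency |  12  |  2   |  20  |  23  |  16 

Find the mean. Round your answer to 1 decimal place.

Values: 1, 2, 3, 4, 5
Σfx = 12×1 + 2×2 + 20×3 + 23×4 + 16×5 = 248
n = Σf = 73
Mean = 248 / 73 = 3.3973

3.4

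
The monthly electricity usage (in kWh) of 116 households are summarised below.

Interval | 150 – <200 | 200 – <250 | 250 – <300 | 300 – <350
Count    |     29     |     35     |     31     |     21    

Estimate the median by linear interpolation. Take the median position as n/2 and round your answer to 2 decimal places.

241.43

Cumulative frequencies: 29, 64, 95, 116
n = 116; position = n/2 = 58.
This falls in the class 200 – <250: L = 200, F = 29, f = 35, h = 50.
Median ≈ 200 + ((58 − 29) / 35) × 50 = 241.4286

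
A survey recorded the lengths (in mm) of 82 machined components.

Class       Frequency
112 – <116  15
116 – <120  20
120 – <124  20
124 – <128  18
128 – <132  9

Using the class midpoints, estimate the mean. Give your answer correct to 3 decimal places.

121.317

Midpoints: 114, 118, 122, 126, 130
Σfm = 15×114 + 20×118 + 20×122 + 18×126 + 9×130 = 9948
n = Σf = 82
Mean = 9948 / 82 = 121.3171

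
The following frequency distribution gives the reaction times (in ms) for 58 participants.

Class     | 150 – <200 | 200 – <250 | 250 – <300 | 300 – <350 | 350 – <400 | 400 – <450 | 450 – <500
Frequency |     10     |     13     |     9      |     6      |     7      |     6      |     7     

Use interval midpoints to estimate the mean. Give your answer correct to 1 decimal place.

303.4

Midpoints: 175, 225, 275, 325, 375, 425, 475
Σfm = 10×175 + 13×225 + 9×275 + 6×325 + 7×375 + 6×425 + 7×475 = 17600
n = Σf = 58
Mean = 17600 / 58 = 303.4483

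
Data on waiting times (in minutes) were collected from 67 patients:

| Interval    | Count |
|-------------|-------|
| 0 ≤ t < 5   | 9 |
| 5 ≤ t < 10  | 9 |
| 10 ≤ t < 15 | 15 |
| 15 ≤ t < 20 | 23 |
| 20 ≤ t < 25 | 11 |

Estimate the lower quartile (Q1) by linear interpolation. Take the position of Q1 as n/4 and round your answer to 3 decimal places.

9.306

Cumulative frequencies: 9, 18, 33, 56, 67
n = 67; position = n/4 = 16.75.
This falls in the class 5 ≤ t < 10: L = 5, F = 9, f = 9, h = 5.
Lower quartile ≈ 5 + ((16.75 − 9) / 9) × 5 = 9.3056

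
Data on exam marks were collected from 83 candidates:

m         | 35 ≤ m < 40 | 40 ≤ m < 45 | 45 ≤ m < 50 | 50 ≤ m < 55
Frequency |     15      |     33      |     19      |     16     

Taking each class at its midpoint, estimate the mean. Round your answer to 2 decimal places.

Midpoints: 37.5, 42.5, 47.5, 52.5
Σfm = 15×37.5 + 33×42.5 + 19×47.5 + 16×52.5 = 3707.5
n = Σf = 83
Mean = 3707.5 / 83 = 44.6687

44.67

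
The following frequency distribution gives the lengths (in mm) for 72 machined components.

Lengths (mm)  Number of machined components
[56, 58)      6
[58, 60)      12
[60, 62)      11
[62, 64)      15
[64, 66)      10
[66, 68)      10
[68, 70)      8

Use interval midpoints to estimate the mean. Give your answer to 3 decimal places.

63.028

Midpoints: 57, 59, 61, 63, 65, 67, 69
Σfm = 6×57 + 12×59 + 11×61 + 15×63 + 10×65 + 10×67 + 8×69 = 4538
n = Σf = 72
Mean = 4538 / 72 = 63.0278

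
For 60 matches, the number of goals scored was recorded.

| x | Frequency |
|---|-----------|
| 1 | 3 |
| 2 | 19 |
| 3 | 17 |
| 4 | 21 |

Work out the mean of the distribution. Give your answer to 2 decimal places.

2.93

Values: 1, 2, 3, 4
Σfx = 3×1 + 19×2 + 17×3 + 21×4 = 176
n = Σf = 60
Mean = 176 / 60 = 2.9333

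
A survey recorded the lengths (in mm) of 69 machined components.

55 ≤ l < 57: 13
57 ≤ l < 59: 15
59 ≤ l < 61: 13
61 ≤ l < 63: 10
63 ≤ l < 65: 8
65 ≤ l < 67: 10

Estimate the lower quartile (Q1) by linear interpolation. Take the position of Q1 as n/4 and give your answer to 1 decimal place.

Cumulative frequencies: 13, 28, 41, 51, 59, 69
n = 69; position = n/4 = 17.25.
This falls in the class 57 ≤ l < 59: L = 57, F = 13, f = 15, h = 2.
Lower quartile ≈ 57 + ((17.25 − 13) / 15) × 2 = 57.5667

57.6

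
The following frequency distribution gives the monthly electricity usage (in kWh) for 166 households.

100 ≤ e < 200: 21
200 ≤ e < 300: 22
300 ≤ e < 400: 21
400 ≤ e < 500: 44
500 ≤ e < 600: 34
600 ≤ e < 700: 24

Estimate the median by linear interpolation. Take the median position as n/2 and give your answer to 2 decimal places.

443.18

Cumulative frequencies: 21, 43, 64, 108, 142, 166
n = 166; position = n/2 = 83.
This falls in the class 400 ≤ e < 500: L = 400, F = 64, f = 44, h = 100.
Median ≈ 400 + ((83 − 64) / 44) × 100 = 443.1818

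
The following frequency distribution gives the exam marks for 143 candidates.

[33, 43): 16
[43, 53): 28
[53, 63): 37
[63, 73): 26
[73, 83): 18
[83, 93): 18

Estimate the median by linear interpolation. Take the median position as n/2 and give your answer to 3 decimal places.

60.432

Cumulative frequencies: 16, 44, 81, 107, 125, 143
n = 143; position = n/2 = 71.5.
This falls in the class [53, 63): L = 53, F = 44, f = 37, h = 10.
Median ≈ 53 + ((71.5 − 44) / 37) × 10 = 60.4324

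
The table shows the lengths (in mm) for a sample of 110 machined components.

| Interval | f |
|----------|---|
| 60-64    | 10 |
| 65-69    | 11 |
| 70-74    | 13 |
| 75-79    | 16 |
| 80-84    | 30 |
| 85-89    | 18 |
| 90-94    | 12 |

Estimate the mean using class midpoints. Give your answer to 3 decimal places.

Midpoints: 62, 67, 72, 77, 82, 87, 92
Σfm = 10×62 + 11×67 + 13×72 + 16×77 + 30×82 + 18×87 + 12×92 = 8655
n = Σf = 110
Mean = 8655 / 110 = 78.6818

78.682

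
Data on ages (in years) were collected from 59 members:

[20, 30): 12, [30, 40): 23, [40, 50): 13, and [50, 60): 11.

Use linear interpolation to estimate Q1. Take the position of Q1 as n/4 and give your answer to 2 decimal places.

Cumulative frequencies: 12, 35, 48, 59
n = 59; position = n/4 = 14.75.
This falls in the class [30, 40): L = 30, F = 12, f = 23, h = 10.
Lower quartile ≈ 30 + ((14.75 − 12) / 23) × 10 = 31.1957

31.20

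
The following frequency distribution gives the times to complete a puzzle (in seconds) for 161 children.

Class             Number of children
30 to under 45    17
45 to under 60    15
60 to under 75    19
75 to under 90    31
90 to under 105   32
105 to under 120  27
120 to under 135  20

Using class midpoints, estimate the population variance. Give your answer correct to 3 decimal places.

Midpoints: 37.5, 52.5, 67.5, 82.5, 97.5, 112.5, 127.5
n = 161, Σfm = 13972.5, mean = 86.7857
Σfm² = 1333856.25
Σf(m − x̄)² = Σfm² − (Σfm)²/n = 1333856.25 − 13972.5²/161 = 121242.8571
Population variance = 121242.8571 / 161 = 753.0612

753.061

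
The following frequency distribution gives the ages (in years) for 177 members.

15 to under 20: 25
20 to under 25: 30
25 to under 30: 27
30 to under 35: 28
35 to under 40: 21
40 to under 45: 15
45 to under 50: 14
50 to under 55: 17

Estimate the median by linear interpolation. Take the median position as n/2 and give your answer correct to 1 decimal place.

31.2

Cumulative frequencies: 25, 55, 82, 110, 131, 146, 160, 177
n = 177; position = n/2 = 88.5.
This falls in the class 30 to under 35: L = 30, F = 82, f = 28, h = 5.
Median ≈ 30 + ((88.5 − 82) / 28) × 5 = 31.1607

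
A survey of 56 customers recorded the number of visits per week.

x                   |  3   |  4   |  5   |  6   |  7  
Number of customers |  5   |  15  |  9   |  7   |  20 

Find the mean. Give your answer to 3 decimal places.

5.393

Values: 3, 4, 5, 6, 7
Σfx = 5×3 + 15×4 + 9×5 + 7×6 + 20×7 = 302
n = Σf = 56
Mean = 302 / 56 = 5.3929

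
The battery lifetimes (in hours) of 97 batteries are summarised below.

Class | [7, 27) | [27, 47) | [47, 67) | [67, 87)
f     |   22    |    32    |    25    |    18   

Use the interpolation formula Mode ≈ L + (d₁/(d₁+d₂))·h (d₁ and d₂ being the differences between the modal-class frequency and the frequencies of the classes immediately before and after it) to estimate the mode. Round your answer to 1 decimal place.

Modal class: [27, 47) (highest frequency 32).
d₁ = 32 − 22 = 10, d₂ = 32 − 25 = 7
Mode ≈ 27 + (10/(10+7)) × 20 = 27 + 11.7647 = 38.7647

38.8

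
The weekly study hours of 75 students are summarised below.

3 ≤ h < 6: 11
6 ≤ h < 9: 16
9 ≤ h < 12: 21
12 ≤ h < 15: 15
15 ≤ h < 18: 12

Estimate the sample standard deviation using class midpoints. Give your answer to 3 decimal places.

Midpoints: 4.5, 7.5, 10.5, 13.5, 16.5
n = 75, Σfm = 790.5, mean = 10.5400
Σfm² = 9438.75
Σf(m − x̄)² = Σfm² − (Σfm)²/n = 9438.75 − 790.5²/75 = 1106.8800
Sample variance = 1106.8800 / 74 = 14.9578
Standard deviation = √14.9578 = 3.8675

3.868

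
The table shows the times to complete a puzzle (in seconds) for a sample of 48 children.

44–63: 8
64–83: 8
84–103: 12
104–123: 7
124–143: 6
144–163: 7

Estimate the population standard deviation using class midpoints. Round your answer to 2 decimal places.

32.74

Midpoints: 53.5, 73.5, 93.5, 113.5, 133.5, 153.5
n = 48, Σfm = 4808, mean = 100.1667
Σfm² = 533068
Σf(m − x̄)² = Σfm² − (Σfm)²/n = 533068 − 4808²/48 = 51466.6667
Population variance = 51466.6667 / 48 = 1072.2222
Standard deviation = √1072.2222 = 32.7448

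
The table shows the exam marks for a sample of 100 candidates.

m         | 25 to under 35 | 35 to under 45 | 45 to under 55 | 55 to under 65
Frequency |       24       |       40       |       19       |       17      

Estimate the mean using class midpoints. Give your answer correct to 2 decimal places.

Midpoints: 30, 40, 50, 60
Σfm = 24×30 + 40×40 + 19×50 + 17×60 = 4290
n = Σf = 100
Mean = 4290 / 100 = 42.9000

42.90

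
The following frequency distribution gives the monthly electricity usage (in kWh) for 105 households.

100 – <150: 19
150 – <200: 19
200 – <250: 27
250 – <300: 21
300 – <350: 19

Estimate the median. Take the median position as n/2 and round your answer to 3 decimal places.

226.852

Cumulative frequencies: 19, 38, 65, 86, 105
n = 105; position = n/2 = 52.5.
This falls in the class 200 – <250: L = 200, F = 38, f = 27, h = 50.
Median ≈ 200 + ((52.5 − 38) / 27) × 50 = 226.8519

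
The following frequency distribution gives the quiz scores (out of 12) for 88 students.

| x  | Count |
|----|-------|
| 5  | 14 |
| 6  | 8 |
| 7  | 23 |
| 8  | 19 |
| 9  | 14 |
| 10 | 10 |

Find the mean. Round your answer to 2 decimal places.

7.47

Values: 5, 6, 7, 8, 9, 10
Σfx = 14×5 + 8×6 + 23×7 + 19×8 + 14×9 + 10×10 = 657
n = Σf = 88
Mean = 657 / 88 = 7.4659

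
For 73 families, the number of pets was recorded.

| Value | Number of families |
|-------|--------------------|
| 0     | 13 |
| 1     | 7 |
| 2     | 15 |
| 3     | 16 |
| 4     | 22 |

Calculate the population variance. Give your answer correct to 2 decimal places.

2.10

Values: 0, 1, 2, 3, 4
n = 73, Σfx = 173, mean = 2.3699
Σfx² = 563
Σf(x − x̄)² = Σfx² − (Σfx)²/n = 563 − 173²/73 = 153.0137
Population variance = 153.0137 / 73 = 2.0961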